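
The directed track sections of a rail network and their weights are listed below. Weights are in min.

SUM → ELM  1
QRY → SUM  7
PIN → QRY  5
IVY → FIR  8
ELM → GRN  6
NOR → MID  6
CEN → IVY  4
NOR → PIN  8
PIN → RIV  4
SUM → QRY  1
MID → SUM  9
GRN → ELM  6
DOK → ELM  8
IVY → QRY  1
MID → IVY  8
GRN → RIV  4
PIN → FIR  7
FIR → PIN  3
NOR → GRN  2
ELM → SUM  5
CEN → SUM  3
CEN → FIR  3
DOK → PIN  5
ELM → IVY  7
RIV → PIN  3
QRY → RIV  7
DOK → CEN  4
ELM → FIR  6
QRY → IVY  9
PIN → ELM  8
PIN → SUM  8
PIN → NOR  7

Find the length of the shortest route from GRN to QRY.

Running Dijkstra from GRN:
GRN: 0
RIV: 4  (via GRN)
ELM: 6  (via GRN)
PIN: 7  (via RIV)
SUM: 11  (via ELM)
FIR: 12  (via ELM)
QRY: 12  (via PIN)
Shortest route: GRN–RIV–PIN–QRY = 12 min.

12 min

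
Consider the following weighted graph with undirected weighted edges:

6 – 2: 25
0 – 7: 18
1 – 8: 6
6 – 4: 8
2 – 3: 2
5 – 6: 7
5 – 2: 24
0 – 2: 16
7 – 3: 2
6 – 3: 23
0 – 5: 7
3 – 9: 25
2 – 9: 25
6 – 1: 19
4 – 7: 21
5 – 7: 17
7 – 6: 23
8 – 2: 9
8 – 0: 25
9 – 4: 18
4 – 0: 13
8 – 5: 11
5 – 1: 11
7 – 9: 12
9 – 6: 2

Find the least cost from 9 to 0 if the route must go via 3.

Shortest 9→3: 9–7–3 = 14
Shortest 3→0: 3–2–0 = 18
Total via 3: 14 + 18 = 32.

32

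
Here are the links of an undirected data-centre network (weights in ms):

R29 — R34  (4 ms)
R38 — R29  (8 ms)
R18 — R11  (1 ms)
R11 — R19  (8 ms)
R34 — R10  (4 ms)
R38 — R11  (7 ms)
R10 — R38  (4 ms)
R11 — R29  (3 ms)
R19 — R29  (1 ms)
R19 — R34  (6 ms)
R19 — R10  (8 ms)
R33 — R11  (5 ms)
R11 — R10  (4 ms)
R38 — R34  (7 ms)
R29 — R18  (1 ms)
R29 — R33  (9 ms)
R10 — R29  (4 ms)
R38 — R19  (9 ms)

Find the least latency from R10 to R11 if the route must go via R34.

Best R10 to R34: R10 → R34 costing 4
Best R34 to R11: R34 → R29 → R18 → R11 costing 6
Total via R34: 4 + 6 = 10 ms.

10 ms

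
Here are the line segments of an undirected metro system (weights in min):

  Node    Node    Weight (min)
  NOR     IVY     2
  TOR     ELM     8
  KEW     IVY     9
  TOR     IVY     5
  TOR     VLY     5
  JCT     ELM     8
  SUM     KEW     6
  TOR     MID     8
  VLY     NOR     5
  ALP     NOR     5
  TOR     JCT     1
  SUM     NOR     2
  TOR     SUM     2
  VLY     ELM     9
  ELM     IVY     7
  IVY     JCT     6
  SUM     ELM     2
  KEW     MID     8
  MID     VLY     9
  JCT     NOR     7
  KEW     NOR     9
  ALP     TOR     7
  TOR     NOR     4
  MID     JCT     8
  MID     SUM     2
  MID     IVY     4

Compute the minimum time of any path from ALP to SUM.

7 min

Settle nodes by increasing distance from ALP:
ALP: 0
NOR: 5  (via ALP)
TOR: 7  (via ALP)
IVY: 7  (via NOR)
SUM: 7  (via NOR)
Shortest route: ALP → NOR → SUM = 7 min.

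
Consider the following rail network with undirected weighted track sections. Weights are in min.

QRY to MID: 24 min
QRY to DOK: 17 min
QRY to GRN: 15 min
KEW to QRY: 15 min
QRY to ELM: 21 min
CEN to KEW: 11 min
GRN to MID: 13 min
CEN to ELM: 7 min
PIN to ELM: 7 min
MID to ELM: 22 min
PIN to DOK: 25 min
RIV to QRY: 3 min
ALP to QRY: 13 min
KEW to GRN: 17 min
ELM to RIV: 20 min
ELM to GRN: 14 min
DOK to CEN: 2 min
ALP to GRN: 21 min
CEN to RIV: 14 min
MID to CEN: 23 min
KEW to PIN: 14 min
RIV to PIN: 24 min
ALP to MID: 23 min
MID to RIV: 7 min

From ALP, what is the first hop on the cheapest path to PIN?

Enumerating some paths:
ALP → GRN → ELM → PIN: 21+14+7 = 42
ALP → QRY → ELM → PIN: 13+21+7 = 41
ALP → QRY → RIV → PIN: 13+3+24 = 40
The minimum is 40 min via ALP → QRY → RIV → PIN.
So from ALP the first move is to QRY.

QRY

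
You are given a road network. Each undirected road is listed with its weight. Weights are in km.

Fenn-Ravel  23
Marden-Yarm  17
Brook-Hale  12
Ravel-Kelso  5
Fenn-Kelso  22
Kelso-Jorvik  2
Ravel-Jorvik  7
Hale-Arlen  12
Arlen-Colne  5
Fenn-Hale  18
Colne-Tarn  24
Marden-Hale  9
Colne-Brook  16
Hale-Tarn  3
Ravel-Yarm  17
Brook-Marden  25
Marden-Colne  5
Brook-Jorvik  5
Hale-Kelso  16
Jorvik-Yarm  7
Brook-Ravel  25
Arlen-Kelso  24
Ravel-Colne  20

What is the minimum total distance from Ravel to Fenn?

Enumerating some paths:
Ravel → Kelso → Fenn: 5+22 = 27
Ravel → Fenn: 23 = 23
Cheapest is Ravel → Fenn at 23 km.

23 km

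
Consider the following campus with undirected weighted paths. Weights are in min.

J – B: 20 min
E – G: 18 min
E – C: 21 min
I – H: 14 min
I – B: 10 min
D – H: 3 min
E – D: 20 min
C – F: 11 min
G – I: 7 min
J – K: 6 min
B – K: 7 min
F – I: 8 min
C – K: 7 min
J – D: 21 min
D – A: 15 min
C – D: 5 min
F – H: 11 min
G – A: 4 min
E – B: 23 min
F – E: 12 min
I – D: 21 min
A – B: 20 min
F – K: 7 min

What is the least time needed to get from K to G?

22 min

Shortest distances from K:
K: 0
J: 6  (via K)
B: 7  (via K)
C: 7  (via K)
F: 7  (via K)
D: 12  (via C)
H: 15  (via D)
I: 15  (via F)
E: 19  (via F)
G: 22  (via I)
Shortest route: K → F → I → G = 22 min.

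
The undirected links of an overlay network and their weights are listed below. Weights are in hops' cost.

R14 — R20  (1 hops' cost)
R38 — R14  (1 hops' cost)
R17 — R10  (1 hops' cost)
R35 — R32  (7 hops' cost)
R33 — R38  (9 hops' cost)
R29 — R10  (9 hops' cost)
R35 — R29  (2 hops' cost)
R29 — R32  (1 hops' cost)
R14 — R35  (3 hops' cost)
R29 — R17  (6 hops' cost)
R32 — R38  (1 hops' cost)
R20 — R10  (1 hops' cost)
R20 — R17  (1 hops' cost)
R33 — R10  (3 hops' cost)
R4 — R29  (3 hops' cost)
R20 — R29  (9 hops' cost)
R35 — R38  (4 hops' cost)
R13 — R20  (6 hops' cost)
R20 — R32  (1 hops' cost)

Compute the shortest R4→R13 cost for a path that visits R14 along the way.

Best R4 to R14: R4 → R29 → R32 → R38 → R14 costing 6
Best R14 to R13: R14 → R20 → R13 costing 7
Total via R14: 6 + 7 = 13 hops' cost.

13 hops' cost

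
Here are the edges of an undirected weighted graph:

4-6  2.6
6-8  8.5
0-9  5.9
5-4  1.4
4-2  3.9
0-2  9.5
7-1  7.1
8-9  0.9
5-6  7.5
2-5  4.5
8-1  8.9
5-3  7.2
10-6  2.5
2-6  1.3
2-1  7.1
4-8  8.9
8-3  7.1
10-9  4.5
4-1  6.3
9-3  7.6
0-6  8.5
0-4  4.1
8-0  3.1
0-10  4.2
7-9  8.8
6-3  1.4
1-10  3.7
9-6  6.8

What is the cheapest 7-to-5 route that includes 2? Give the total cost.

Shortest 7→2: 7 → 1 → 2 = 14.2
Best 2 to 5: 2 → 5 costing 4.5
Total via 2: 14.2 + 4.5 = 18.7.

18.7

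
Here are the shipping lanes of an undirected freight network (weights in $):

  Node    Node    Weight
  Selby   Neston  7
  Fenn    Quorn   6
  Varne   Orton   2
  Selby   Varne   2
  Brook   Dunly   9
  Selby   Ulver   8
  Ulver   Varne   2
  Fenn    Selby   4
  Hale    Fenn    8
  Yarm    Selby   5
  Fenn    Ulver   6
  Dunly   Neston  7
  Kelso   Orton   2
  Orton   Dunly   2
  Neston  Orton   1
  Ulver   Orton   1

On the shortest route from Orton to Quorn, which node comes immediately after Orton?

Ulver

Compare a few routes:
Orton–Ulver–Fenn–Quorn: 1+6+6 = 13
Orton–Varne–Ulver–Fenn–Quorn: 2+2+6+6 = 16
Orton–Ulver–Varne–Selby–Fenn–Quorn: 1+2+2+4+6 = 15
Orton–Varne–Selby–Fenn–Quorn: 2+2+4+6 = 14
The minimum is $13 via Orton–Ulver–Fenn–Quorn.
So from Orton the first move is to Ulver.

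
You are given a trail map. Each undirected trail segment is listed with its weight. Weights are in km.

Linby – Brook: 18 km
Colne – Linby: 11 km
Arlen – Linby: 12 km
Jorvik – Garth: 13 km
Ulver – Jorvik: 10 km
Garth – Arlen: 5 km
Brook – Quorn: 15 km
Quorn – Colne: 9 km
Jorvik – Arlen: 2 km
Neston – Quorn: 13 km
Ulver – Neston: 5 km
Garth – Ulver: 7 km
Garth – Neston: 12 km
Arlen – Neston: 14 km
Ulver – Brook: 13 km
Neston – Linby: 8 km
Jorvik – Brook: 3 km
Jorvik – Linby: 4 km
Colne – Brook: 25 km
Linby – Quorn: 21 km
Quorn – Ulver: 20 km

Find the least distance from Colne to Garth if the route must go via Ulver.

31 km

Shortest Colne→Ulver: Colne–Linby–Neston–Ulver = 24
Best Ulver to Garth: Ulver–Garth costing 7
Total via Ulver: 24 + 7 = 31 km.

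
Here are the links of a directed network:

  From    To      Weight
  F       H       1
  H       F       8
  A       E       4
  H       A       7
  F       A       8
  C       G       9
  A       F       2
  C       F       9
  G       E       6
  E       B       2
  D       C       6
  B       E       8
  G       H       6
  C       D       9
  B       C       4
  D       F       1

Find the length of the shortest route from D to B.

Compare a few routes:
D → F → A → E → B: 1+8+4+2 = 15
D → C → G → E → B: 6+9+6+2 = 23
D → C → F → H → A → E → B: 6+9+1+7+4+2 = 29
Cheapest is D → F → A → E → B at 15.

15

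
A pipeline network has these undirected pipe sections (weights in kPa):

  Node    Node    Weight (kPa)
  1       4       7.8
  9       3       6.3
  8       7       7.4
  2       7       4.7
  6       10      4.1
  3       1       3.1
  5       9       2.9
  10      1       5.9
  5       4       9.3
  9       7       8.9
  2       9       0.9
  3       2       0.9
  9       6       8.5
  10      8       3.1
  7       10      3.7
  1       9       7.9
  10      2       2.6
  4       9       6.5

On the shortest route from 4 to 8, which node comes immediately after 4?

9

Enumerating some paths:
4 → 1 → 10 → 8: 7.8+5.9+3.1 = 16.8
4 → 1 → 3 → 2 → 10 → 8: 7.8+3.1+0.9+2.6+3.1 = 17.5
4 → 9 → 2 → 10 → 8: 6.5+0.9+2.6+3.1 = 13.1
Cheapest is 4 → 9 → 2 → 10 → 8 at 13.1 kPa.
So from 4 the first move is to 9.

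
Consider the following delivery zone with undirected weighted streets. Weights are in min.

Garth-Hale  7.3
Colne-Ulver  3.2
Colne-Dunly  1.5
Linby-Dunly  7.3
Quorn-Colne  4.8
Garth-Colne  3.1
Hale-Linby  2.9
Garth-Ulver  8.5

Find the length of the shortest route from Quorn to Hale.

15.2 min

Candidate routes:
Quorn - Colne - Dunly - Linby - Hale: 4.8+1.5+7.3+2.9 = 16.5
Quorn - Colne - Garth - Hale: 4.8+3.1+7.3 = 15.2
Cheapest is Quorn - Colne - Garth - Hale at 15.2 min.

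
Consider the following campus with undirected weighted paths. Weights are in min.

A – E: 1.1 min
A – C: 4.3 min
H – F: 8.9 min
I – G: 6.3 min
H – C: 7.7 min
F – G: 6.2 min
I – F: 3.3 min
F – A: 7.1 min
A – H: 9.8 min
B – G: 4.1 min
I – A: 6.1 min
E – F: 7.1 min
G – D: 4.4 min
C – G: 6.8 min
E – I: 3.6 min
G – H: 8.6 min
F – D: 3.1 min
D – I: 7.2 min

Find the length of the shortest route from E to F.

6.9 min

Shortest distances from E:
E: 0
A: 1.1  (via E)
I: 3.6  (via E)
C: 5.4  (via A)
F: 6.9  (via I)
Shortest route: E → I → F = 6.9 min.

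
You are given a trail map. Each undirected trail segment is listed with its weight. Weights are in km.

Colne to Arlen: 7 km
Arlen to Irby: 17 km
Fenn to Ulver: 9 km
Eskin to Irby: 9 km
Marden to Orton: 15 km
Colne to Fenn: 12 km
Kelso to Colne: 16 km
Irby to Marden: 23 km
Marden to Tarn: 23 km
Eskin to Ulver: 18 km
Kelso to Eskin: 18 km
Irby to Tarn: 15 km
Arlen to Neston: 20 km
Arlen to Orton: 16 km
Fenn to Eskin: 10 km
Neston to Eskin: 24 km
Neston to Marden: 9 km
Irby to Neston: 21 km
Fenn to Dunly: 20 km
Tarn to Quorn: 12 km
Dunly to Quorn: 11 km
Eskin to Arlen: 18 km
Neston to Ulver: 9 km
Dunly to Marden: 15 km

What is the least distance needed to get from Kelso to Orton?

39 km

Settle nodes by increasing distance from Kelso:
Kelso: 0
Colne: 16  (via Kelso)
Eskin: 18  (via Kelso)
Arlen: 23  (via Colne)
Irby: 27  (via Eskin)
Fenn: 28  (via Colne)
Ulver: 36  (via Eskin)
Orton: 39  (via Arlen)
Shortest route: Kelso–Colne–Arlen–Orton = 39 km.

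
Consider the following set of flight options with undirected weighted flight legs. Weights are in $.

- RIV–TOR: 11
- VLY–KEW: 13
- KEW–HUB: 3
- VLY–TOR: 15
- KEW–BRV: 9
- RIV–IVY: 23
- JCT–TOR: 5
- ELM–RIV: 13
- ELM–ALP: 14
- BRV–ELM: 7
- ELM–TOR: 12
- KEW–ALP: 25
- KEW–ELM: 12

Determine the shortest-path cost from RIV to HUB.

$28

Compare a few routes:
RIV → TOR → VLY → KEW → HUB: 11+15+13+3 = 42
RIV → ELM → KEW → HUB: 13+12+3 = 28
RIV → ELM → BRV → KEW → HUB: 13+7+9+3 = 32
RIV → TOR → ELM → KEW → HUB: 11+12+12+3 = 38
Cheapest is RIV → ELM → KEW → HUB at $28.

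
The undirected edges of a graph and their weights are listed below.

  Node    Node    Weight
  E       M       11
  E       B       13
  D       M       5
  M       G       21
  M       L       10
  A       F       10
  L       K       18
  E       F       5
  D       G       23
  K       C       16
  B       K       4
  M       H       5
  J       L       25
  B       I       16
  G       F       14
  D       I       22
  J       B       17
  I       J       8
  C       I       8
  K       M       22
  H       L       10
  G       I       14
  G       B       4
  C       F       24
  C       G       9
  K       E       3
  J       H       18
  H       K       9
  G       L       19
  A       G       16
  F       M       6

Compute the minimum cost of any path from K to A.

Candidate routes:
K - B - G - A: 4+4+16 = 24
K - E - F - A: 3+5+10 = 18
The minimum is 18 via K - E - F - A.

18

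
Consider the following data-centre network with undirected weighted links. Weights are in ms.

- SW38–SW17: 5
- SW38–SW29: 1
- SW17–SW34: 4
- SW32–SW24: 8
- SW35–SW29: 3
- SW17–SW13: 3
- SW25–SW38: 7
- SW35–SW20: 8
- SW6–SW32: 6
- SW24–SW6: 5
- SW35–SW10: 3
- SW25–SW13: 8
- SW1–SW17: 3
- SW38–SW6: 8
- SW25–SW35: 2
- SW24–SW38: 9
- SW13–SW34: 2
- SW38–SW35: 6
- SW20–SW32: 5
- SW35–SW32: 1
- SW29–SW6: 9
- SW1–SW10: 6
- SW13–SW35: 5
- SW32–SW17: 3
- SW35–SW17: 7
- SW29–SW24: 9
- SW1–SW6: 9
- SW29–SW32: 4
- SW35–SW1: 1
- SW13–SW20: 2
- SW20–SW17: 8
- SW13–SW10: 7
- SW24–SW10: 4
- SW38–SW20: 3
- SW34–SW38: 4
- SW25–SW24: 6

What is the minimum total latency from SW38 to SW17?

Shortest distances from SW38:
SW38: 0
SW29: 1  (via SW38)
SW20: 3  (via SW38)
SW35: 4  (via SW29)
SW34: 4  (via SW38)
SW1: 5  (via SW35)
SW13: 5  (via SW20)
SW17: 5  (via SW38)
Shortest route: SW38 → SW17 = 5 ms.

5 ms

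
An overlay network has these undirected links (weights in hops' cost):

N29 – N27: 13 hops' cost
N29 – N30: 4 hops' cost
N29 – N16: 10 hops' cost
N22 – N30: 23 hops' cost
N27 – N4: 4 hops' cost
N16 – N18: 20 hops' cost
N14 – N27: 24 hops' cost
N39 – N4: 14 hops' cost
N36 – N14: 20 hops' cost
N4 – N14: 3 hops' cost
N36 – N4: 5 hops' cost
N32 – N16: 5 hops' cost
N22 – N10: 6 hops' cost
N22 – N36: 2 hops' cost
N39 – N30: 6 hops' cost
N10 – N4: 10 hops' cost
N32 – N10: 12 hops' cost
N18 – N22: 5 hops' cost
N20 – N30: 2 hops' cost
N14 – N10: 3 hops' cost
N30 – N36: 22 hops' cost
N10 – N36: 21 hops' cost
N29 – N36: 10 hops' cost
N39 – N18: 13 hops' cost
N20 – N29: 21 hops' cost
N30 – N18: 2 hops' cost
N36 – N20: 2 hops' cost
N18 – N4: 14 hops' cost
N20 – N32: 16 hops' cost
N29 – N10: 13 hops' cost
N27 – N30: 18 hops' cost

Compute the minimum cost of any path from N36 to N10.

8 hops' cost

Running Dijkstra from N36:
N36: 0
N22: 2  (via N36)
N20: 2  (via N36)
N30: 4  (via N20)
N4: 5  (via N36)
N18: 6  (via N30)
N14: 8  (via N4)
N10: 8  (via N22)
Shortest route: N36–N22–N10 = 8 hops' cost.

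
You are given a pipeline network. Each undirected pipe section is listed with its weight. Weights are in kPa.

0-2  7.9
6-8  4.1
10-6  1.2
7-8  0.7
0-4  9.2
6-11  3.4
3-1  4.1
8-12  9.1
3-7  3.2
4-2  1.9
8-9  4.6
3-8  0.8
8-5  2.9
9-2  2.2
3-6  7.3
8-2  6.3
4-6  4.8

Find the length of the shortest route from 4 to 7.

8.9 kPa

Running Dijkstra from 4:
4: 0
2: 1.9  (via 4)
9: 4.1  (via 2)
6: 4.8  (via 4)
10: 6  (via 6)
8: 8.2  (via 2)
11: 8.2  (via 6)
7: 8.9  (via 8)
Shortest route: 4 → 2 → 8 → 7 = 8.9 kPa.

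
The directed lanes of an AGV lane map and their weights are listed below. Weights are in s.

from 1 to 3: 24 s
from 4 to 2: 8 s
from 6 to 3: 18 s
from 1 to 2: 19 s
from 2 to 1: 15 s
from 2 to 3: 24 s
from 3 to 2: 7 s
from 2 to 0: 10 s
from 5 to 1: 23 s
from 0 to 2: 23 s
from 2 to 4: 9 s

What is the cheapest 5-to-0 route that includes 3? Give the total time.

64 s

Shortest 5→3: 5–1–3 = 47
Shortest 3→0: 3–2–0 = 17
Total via 3: 47 + 17 = 64 s.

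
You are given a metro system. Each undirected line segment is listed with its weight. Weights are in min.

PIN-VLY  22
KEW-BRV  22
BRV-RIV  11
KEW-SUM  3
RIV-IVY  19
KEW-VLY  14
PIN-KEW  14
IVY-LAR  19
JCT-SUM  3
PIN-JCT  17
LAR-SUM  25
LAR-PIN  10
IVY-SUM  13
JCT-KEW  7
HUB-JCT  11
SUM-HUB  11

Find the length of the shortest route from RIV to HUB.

43 min

Enumerating some paths:
RIV - IVY - SUM - JCT - HUB: 19+13+3+11 = 46
RIV - IVY - SUM - HUB: 19+13+11 = 43
RIV - BRV - KEW - SUM - HUB: 11+22+3+11 = 47
The minimum is 43 min via RIV - IVY - SUM - HUB.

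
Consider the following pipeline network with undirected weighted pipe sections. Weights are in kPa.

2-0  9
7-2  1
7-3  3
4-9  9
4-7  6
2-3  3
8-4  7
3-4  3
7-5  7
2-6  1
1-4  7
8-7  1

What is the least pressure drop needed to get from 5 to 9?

Candidate routes:
5 - 7 - 4 - 9: 7+6+9 = 22
5 - 7 - 2 - 3 - 4 - 9: 7+1+3+3+9 = 23
5 - 7 - 8 - 4 - 9: 7+1+7+9 = 24
The minimum is 22 kPa via 5 - 7 - 4 - 9.

22 kPa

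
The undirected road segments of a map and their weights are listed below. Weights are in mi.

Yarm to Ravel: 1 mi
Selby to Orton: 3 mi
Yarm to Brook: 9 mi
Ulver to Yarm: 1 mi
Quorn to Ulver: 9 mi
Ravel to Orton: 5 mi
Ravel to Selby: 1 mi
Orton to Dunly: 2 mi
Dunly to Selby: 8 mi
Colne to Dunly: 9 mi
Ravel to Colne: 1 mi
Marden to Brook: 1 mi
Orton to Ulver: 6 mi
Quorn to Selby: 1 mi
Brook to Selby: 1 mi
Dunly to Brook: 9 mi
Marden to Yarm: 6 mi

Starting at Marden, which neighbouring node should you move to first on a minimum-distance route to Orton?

Brook

Candidate routes:
Marden → Brook → Selby → Ravel → Orton: 1+1+1+5 = 8
Marden → Brook → Selby → Orton: 1+1+3 = 5
Marden → Brook → Selby → Ravel → Yarm → Ulver → Orton: 1+1+1+1+1+6 = 11
Cheapest is Marden → Brook → Selby → Orton at 5 mi.
So from Marden the first move is to Brook.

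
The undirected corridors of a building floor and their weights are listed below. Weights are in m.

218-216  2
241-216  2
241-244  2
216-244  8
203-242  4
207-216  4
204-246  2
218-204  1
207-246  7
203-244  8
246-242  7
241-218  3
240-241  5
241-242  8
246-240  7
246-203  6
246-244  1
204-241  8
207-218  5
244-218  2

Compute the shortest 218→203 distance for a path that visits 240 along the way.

21 m

Best 218 to 240: 218 → 241 → 240 costing 8
Shortest 240→203: 240 → 246 → 203 = 13
Total via 240: 8 + 13 = 21 m.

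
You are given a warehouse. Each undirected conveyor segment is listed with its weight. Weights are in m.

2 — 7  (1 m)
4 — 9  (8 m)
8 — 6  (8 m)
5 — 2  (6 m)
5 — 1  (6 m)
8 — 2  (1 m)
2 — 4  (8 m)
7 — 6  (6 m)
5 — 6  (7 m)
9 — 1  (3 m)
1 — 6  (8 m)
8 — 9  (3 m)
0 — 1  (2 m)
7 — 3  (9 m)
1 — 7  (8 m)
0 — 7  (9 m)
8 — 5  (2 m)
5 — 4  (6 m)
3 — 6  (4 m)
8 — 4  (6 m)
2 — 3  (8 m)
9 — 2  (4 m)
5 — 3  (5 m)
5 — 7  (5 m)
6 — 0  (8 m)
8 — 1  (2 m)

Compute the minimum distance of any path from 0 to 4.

10 m

Candidate routes:
0–1–8–2–4: 2+2+1+8 = 13
0–1–8–4: 2+2+6 = 10
0–1–9–4: 2+3+8 = 13
0–1–8–5–4: 2+2+2+6 = 12
The minimum is 10 m via 0–1–8–4.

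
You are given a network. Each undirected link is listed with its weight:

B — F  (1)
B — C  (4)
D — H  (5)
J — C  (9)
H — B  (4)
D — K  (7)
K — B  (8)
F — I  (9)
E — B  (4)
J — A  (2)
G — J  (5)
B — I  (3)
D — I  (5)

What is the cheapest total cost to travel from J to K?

21

Running Dijkstra from J:
J: 0
A: 2  (via J)
G: 5  (via J)
C: 9  (via J)
B: 13  (via C)
F: 14  (via B)
I: 16  (via B)
E: 17  (via B)
H: 17  (via B)
D: 21  (via I)
K: 21  (via B)
Shortest route: J → C → B → K = 21.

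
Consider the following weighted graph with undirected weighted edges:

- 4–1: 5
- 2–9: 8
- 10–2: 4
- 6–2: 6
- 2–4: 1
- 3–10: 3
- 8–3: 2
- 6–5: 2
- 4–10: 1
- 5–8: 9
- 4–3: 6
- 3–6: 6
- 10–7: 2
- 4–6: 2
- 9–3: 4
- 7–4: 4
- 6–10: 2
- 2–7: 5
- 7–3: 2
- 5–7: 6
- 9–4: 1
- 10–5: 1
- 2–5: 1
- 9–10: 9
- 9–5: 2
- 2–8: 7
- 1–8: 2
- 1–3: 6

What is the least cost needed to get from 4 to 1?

5

Enumerating some paths:
4 - 9 - 3 - 8 - 1: 1+4+2+2 = 9
4 - 1: 5 = 5
4 - 10 - 3 - 8 - 1: 1+3+2+2 = 8
The minimum is 5 via 4 - 1.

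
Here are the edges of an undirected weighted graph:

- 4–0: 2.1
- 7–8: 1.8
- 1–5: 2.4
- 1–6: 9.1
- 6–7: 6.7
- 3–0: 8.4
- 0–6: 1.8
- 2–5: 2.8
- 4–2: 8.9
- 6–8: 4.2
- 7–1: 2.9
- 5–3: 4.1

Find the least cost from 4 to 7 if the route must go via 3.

19.9

Shortest 4→3: 4–0–3 = 10.5
Shortest 3→7: 3–5–1–7 = 9.4
Total via 3: 10.5 + 9.4 = 19.9.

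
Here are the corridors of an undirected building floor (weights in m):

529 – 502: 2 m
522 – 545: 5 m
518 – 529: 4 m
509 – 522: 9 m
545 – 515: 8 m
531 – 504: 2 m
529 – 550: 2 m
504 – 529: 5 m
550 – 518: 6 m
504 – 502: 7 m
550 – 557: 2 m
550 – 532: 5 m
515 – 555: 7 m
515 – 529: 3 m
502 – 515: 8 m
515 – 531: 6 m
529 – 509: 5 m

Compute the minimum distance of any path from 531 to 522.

Shortest distances from 531:
531: 0
504: 2  (via 531)
515: 6  (via 531)
529: 7  (via 504)
550: 9  (via 529)
502: 9  (via 504)
557: 11  (via 550)
518: 11  (via 529)
509: 12  (via 529)
555: 13  (via 515)
545: 14  (via 515)
532: 14  (via 550)
522: 19  (via 545)
Shortest route: 531–515–545–522 = 19 m.

19 m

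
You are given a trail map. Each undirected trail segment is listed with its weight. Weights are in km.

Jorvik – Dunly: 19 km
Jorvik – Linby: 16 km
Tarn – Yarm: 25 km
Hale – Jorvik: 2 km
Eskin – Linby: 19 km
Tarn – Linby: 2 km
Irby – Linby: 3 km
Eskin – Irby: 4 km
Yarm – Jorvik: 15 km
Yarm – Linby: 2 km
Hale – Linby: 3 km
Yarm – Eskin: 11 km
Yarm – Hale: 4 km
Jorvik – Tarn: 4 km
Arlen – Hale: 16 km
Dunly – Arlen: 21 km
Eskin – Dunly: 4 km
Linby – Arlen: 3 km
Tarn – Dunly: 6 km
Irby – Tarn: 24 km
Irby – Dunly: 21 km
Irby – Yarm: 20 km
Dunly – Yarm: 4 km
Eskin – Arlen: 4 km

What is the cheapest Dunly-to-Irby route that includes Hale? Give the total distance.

14 km

Shortest Dunly→Hale: Dunly–Yarm–Hale = 8
Best Hale to Irby: Hale–Linby–Irby costing 6
Total via Hale: 8 + 6 = 14 km.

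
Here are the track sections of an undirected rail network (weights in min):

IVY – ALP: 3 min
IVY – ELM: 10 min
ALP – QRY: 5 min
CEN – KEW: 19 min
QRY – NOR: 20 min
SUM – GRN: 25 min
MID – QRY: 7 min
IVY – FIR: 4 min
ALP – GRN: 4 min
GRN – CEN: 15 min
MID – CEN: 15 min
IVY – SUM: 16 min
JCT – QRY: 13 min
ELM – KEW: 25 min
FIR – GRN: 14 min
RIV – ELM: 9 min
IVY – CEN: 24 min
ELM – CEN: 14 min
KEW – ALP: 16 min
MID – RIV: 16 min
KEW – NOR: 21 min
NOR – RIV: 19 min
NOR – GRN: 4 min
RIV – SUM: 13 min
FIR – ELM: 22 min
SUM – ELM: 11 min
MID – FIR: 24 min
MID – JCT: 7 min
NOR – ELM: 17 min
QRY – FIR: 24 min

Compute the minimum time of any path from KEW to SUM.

35 min

Candidate routes:
KEW - ALP - IVY - ELM - SUM: 16+3+10+11 = 40
KEW - ELM - SUM: 25+11 = 36
KEW - ALP - IVY - SUM: 16+3+16 = 35
Cheapest is KEW - ALP - IVY - SUM at 35 min.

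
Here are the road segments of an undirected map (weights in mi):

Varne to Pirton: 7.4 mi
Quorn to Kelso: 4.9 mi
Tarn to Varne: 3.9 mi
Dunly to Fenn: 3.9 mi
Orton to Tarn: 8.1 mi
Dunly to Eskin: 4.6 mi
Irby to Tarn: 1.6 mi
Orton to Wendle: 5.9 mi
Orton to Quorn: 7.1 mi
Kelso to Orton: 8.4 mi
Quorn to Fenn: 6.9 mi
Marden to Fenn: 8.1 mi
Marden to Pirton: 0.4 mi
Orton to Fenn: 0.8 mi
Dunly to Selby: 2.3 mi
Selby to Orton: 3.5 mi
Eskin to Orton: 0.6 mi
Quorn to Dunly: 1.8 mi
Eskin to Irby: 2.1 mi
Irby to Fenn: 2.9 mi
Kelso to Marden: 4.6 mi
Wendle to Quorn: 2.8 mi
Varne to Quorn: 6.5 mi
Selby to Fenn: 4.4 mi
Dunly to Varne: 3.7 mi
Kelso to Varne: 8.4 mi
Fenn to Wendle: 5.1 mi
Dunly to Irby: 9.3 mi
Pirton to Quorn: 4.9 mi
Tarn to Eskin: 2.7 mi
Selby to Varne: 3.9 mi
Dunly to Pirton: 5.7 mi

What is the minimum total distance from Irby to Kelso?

Compare a few routes:
Irby–Fenn–Orton–Kelso: 2.9+0.8+8.4 = 12.1
Irby–Eskin–Orton–Kelso: 2.1+0.6+8.4 = 11.1
Irby–Tarn–Eskin–Orton–Kelso: 1.6+2.7+0.6+8.4 = 13.3
Cheapest is Irby–Eskin–Orton–Kelso at 11.1 mi.

11.1 mi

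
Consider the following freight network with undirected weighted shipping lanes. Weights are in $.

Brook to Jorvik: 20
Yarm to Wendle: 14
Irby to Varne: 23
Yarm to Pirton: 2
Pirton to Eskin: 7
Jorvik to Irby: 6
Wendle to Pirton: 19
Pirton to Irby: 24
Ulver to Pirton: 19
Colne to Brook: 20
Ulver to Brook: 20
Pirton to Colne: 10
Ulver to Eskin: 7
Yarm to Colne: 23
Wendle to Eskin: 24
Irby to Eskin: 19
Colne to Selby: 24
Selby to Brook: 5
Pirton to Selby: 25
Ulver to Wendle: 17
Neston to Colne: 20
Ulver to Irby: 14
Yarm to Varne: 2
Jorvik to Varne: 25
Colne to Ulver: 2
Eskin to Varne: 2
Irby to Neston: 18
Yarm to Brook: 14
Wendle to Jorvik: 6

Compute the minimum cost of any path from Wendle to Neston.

Compare a few routes:
Wendle → Jorvik → Irby → Neston: 6+6+18 = 30
Wendle → Yarm → Pirton → Colne → Neston: 14+2+10+20 = 46
Wendle → Ulver → Colne → Neston: 17+2+20 = 39
Cheapest is Wendle → Jorvik → Irby → Neston at $30.

$30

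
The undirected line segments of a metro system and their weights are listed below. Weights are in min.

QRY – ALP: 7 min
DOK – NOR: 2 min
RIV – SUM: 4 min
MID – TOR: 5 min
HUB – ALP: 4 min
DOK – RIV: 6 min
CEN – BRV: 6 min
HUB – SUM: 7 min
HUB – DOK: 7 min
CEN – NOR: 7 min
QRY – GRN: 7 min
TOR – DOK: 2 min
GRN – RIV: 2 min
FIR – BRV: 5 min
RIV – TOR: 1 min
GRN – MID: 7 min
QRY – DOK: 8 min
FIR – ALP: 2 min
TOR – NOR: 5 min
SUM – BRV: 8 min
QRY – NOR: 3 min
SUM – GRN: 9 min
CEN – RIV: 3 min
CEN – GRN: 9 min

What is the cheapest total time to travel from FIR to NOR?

12 min

Running Dijkstra from FIR:
FIR: 0
ALP: 2  (via FIR)
BRV: 5  (via FIR)
HUB: 6  (via ALP)
QRY: 9  (via ALP)
CEN: 11  (via BRV)
NOR: 12  (via QRY)
Shortest route: FIR–ALP–QRY–NOR = 12 min.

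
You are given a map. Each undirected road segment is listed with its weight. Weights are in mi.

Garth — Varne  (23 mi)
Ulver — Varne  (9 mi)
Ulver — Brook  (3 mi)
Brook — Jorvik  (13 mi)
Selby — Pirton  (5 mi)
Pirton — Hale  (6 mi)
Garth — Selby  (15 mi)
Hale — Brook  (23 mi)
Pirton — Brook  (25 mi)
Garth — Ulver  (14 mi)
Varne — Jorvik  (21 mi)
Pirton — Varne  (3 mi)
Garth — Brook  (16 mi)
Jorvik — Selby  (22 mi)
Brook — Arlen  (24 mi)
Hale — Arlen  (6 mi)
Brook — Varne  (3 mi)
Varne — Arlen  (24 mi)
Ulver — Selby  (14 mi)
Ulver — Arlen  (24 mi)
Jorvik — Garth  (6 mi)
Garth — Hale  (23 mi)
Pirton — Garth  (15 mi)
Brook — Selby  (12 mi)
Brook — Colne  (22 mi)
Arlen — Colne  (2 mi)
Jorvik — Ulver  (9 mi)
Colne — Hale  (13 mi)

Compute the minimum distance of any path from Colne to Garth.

29 mi

Settle nodes by increasing distance from Colne:
Colne: 0
Arlen: 2  (via Colne)
Hale: 8  (via Arlen)
Pirton: 14  (via Hale)
Varne: 17  (via Pirton)
Selby: 19  (via Pirton)
Brook: 20  (via Varne)
Ulver: 23  (via Brook)
Garth: 29  (via Pirton)
Shortest route: Colne–Arlen–Hale–Pirton–Garth = 29 mi.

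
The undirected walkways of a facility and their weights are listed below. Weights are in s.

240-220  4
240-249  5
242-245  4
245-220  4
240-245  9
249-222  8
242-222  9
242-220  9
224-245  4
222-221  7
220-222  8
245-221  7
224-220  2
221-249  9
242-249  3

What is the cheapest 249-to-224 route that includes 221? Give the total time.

20 s

Shortest 249→221: 249 → 221 = 9
Shortest 221→224: 221 → 245 → 224 = 11
Total via 221: 9 + 11 = 20 s.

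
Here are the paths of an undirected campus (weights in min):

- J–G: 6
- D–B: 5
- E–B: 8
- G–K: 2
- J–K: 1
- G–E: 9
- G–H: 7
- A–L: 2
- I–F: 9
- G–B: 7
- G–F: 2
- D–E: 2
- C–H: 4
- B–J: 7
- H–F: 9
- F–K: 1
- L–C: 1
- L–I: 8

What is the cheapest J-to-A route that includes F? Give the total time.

Shortest J→F: J–K–F = 2
Shortest F→A: F–H–C–L–A = 16
Total via F: 2 + 16 = 18 min.

18 min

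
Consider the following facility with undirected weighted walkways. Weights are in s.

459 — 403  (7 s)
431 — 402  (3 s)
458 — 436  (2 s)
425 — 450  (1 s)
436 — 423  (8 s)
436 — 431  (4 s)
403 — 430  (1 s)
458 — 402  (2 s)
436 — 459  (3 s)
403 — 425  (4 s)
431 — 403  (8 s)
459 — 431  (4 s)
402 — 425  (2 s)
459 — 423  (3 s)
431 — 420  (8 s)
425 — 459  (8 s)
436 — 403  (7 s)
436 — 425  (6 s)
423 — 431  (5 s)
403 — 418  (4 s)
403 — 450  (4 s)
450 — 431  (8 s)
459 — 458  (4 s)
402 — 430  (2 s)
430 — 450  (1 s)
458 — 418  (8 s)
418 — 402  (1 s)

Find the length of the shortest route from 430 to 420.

Enumerating some paths:
430–402–431–420: 2+3+8 = 13
430–450–425–402–431–420: 1+1+2+3+8 = 15
The minimum is 13 s via 430–402–431–420.

13 s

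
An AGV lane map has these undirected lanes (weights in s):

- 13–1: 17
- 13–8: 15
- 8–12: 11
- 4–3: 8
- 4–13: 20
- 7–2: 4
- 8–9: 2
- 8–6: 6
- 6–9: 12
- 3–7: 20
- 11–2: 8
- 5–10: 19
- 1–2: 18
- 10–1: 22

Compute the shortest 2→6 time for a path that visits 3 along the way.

Best 2 to 3: 2 → 7 → 3 costing 24
Best 3 to 6: 3 → 4 → 13 → 8 → 6 costing 49
Total via 3: 24 + 49 = 73 s.

73 s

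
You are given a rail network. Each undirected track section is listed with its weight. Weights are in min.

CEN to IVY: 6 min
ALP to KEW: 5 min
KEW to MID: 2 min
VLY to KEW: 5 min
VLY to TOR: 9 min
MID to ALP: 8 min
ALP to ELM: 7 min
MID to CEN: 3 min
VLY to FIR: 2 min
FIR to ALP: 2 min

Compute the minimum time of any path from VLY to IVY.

Shortest distances from VLY:
VLY: 0
FIR: 2  (via VLY)
ALP: 4  (via FIR)
KEW: 5  (via VLY)
MID: 7  (via KEW)
TOR: 9  (via VLY)
CEN: 10  (via MID)
ELM: 11  (via ALP)
IVY: 16  (via CEN)
Shortest route: VLY → KEW → MID → CEN → IVY = 16 min.

16 min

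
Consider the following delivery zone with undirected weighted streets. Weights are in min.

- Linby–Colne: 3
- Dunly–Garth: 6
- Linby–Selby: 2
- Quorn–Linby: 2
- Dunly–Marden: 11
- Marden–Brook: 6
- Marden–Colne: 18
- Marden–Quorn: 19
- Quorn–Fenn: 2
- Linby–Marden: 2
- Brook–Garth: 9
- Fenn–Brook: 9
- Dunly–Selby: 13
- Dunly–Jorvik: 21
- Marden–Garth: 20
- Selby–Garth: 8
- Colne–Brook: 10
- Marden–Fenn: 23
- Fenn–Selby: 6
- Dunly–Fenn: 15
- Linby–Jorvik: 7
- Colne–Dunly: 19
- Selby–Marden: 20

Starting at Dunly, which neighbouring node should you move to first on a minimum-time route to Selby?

Selby

Compare a few routes:
Dunly - Garth - Selby: 6+8 = 14
Dunly - Selby: 13 = 13
The minimum is 13 min via Dunly - Selby.
So from Dunly the first move is to Selby.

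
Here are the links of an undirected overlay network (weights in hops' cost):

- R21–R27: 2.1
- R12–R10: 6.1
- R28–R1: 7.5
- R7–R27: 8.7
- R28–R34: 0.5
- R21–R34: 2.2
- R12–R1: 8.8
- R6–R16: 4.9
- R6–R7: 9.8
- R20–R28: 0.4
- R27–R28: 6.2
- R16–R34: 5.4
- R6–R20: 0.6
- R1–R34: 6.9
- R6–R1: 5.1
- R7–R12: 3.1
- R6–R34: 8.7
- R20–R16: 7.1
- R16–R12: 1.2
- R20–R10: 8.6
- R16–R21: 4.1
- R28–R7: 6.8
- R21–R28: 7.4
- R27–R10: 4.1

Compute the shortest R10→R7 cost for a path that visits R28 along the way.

15.7 hops' cost

Shortest R10→R28: R10 → R27 → R21 → R34 → R28 = 8.9
Shortest R28→R7: R28 → R7 = 6.8
Total via R28: 8.9 + 6.8 = 15.7 hops' cost.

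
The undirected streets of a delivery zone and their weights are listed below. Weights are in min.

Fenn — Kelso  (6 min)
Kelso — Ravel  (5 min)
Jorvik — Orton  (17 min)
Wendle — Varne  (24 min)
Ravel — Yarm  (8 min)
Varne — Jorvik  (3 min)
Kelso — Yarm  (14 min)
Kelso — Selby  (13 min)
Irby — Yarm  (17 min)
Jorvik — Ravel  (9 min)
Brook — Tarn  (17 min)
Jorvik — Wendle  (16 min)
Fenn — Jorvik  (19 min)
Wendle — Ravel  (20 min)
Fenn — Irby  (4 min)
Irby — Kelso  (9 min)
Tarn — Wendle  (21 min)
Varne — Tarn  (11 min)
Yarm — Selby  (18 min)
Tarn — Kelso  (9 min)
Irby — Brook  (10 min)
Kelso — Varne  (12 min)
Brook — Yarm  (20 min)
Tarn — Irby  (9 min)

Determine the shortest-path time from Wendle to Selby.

38 min

Compare a few routes:
Wendle–Jorvik–Ravel–Kelso–Selby: 16+9+5+13 = 43
Wendle–Ravel–Kelso–Selby: 20+5+13 = 38
The minimum is 38 min via Wendle–Ravel–Kelso–Selby.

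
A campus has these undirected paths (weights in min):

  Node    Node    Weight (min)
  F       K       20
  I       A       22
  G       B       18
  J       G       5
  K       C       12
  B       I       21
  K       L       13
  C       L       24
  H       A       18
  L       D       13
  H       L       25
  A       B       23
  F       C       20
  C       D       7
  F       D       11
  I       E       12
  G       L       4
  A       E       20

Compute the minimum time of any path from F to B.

46 min

Enumerating some paths:
F - D - L - G - B: 11+13+4+18 = 46
F - C - D - L - G - B: 20+7+13+4+18 = 62
F - K - L - G - B: 20+13+4+18 = 55
Cheapest is F - D - L - G - B at 46 min.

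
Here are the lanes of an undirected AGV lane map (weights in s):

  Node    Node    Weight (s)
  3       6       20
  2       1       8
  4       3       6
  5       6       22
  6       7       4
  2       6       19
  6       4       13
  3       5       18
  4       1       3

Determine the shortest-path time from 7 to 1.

20 s

Candidate routes:
7 → 6 → 4 → 1: 4+13+3 = 20
7 → 6 → 2 → 1: 4+19+8 = 31
Cheapest is 7 → 6 → 4 → 1 at 20 s.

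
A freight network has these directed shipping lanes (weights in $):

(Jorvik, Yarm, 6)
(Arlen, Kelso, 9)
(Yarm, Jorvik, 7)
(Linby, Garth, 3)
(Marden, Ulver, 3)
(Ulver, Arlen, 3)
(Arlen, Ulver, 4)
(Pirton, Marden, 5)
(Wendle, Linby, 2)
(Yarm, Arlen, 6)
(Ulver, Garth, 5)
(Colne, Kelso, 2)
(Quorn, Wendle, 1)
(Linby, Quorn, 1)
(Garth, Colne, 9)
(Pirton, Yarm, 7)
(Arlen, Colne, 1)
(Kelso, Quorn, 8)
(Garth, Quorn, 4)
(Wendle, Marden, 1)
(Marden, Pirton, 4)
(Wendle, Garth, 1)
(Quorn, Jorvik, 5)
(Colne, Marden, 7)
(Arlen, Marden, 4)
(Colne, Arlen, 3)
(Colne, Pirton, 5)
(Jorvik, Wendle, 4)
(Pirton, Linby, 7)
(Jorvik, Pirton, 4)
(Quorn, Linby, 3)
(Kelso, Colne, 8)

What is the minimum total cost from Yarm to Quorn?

Enumerating some paths:
Yarm–Jorvik–Wendle–Garth–Quorn: 7+4+1+4 = 16
Yarm–Jorvik–Wendle–Linby–Quorn: 7+4+2+1 = 14
Yarm–Arlen–Colne–Kelso–Quorn: 6+1+2+8 = 17
The minimum is $14 via Yarm–Jorvik–Wendle–Linby–Quorn.

$14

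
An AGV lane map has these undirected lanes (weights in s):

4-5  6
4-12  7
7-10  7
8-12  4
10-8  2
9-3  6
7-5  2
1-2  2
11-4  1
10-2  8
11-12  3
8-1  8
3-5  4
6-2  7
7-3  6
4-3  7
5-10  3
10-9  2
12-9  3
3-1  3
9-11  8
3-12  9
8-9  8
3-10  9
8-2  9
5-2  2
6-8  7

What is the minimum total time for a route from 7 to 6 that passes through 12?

Shortest 7→12: 7 → 5 → 10 → 9 → 12 = 10
Best 12 to 6: 12 → 8 → 6 costing 11
Total via 12: 10 + 11 = 21 s.

21 s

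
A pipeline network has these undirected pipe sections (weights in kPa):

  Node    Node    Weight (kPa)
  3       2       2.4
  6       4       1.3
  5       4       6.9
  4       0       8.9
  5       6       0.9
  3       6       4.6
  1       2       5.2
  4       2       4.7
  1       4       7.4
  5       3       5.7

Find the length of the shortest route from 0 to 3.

Enumerating some paths:
0 - 4 - 5 - 6 - 3: 8.9+6.9+0.9+4.6 = 21.3
0 - 4 - 2 - 3: 8.9+4.7+2.4 = 16
0 - 4 - 6 - 3: 8.9+1.3+4.6 = 14.8
0 - 4 - 6 - 5 - 3: 8.9+1.3+0.9+5.7 = 16.8
Cheapest is 0 - 4 - 6 - 3 at 14.8 kPa.

14.8 kPa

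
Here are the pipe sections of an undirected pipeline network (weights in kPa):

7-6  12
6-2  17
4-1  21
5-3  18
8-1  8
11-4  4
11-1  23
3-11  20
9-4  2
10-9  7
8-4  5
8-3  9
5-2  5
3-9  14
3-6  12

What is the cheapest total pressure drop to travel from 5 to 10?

Settle nodes by increasing distance from 5:
5: 0
2: 5  (via 5)
3: 18  (via 5)
6: 22  (via 2)
8: 27  (via 3)
4: 32  (via 8)
9: 32  (via 3)
7: 34  (via 6)
1: 35  (via 8)
11: 36  (via 4)
10: 39  (via 9)
Shortest route: 5–3–9–10 = 39 kPa.

39 kPa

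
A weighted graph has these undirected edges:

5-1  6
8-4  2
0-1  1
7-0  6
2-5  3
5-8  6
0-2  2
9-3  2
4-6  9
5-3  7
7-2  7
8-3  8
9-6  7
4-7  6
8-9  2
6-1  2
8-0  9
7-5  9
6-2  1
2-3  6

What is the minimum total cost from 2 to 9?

Enumerating some paths:
2 - 5 - 8 - 9: 3+6+2 = 11
2 - 6 - 9: 1+7 = 8
2 - 5 - 3 - 9: 3+7+2 = 12
2 - 0 - 1 - 6 - 9: 2+1+2+7 = 12
The minimum is 8 via 2 - 6 - 9.

8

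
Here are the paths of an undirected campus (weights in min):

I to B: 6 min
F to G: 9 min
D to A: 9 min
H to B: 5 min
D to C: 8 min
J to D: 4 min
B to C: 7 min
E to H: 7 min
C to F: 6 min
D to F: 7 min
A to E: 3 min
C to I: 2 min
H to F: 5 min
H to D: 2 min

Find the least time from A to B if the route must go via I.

Best A to I: A → D → C → I costing 19
Shortest I→B: I → B = 6
Total via I: 19 + 6 = 25 min.

25 min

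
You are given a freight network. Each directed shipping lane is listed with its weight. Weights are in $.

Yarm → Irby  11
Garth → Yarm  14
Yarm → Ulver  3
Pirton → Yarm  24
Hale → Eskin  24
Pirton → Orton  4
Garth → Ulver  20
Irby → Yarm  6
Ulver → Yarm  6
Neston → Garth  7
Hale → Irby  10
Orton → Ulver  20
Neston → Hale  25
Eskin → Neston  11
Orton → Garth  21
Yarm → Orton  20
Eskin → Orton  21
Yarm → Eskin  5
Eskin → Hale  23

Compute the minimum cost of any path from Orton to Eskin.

Compare a few routes:
Orton → Ulver → Yarm → Eskin: 20+6+5 = 31
Orton → Garth → Yarm → Eskin: 21+14+5 = 40
The minimum is $31 via Orton → Ulver → Yarm → Eskin.

$31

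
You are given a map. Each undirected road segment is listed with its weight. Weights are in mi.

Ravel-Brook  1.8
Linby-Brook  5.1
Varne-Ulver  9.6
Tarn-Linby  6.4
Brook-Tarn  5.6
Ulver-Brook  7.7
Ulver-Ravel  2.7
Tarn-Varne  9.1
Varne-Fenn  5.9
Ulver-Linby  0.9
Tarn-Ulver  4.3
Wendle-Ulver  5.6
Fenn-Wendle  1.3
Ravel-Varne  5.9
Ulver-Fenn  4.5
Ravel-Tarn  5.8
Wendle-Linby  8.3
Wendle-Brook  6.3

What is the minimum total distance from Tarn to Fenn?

8.8 mi

Enumerating some paths:
Tarn–Ulver–Wendle–Fenn: 4.3+5.6+1.3 = 11.2
Tarn–Linby–Ulver–Fenn: 6.4+0.9+4.5 = 11.8
Tarn–Ravel–Ulver–Fenn: 5.8+2.7+4.5 = 13
Tarn–Ulver–Fenn: 4.3+4.5 = 8.8
Cheapest is Tarn–Ulver–Fenn at 8.8 mi.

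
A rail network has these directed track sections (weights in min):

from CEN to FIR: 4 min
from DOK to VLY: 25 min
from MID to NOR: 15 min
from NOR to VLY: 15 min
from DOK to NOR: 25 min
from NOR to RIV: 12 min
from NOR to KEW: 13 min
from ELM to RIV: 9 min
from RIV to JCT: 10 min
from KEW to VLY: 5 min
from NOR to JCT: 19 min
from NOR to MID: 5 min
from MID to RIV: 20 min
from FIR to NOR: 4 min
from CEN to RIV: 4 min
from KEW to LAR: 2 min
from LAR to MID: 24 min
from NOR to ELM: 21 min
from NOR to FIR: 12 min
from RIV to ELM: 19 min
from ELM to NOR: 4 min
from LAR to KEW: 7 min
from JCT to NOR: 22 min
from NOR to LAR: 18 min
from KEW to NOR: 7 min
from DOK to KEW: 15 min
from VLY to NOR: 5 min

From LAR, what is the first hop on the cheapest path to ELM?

KEW

Compare a few routes:
LAR - KEW - NOR - ELM: 7+7+21 = 35
LAR - KEW - VLY - NOR - ELM: 7+5+5+21 = 38
LAR - KEW - NOR - RIV - ELM: 7+7+12+19 = 45
The minimum is 35 min via LAR - KEW - NOR - ELM.
So from LAR the first move is to KEW.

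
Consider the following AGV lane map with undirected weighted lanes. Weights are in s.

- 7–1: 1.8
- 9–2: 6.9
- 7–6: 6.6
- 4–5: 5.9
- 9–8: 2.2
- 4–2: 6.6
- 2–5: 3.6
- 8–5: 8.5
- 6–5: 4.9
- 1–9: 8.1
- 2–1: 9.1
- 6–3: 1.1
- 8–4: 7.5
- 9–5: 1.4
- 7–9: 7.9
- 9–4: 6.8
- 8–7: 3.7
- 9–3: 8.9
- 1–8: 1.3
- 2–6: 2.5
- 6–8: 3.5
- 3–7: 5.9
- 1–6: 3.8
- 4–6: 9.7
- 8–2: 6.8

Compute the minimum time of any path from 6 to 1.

3.8 s

Compare a few routes:
6 - 1: 3.8 = 3.8
6 - 3 - 7 - 1: 1.1+5.9+1.8 = 8.8
6 - 8 - 1: 3.5+1.3 = 4.8
6 - 7 - 1: 6.6+1.8 = 8.4
Cheapest is 6 - 1 at 3.8 s.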